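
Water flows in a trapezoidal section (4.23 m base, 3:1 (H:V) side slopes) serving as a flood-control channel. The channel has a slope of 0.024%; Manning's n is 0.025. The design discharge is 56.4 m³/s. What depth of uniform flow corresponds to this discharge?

y_n = 3.69 m

Manning's equation rearranged: A R^(2/3) = nQ / (1·√S) = 0.025 × 56.4 / (√0.00024) = 91.02.
Try y = 2.55 m: A R^(2/3) = 39.49 — short.
Try y = 3.69 m: A R^(2/3) = 91.05 — matches.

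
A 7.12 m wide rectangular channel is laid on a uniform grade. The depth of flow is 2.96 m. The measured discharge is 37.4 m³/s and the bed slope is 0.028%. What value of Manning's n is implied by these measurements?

n = 0.013

Flow area A = b·y = 7.12 × 2.96 = 21.08 m². Wetted perimeter P = b + 2y = 7.12 + 2×2.96 = 13.04 m.
Hydraulic radius R = A/P = 21.08/13.04 = 1.616 m.
Rearranging Manning's equation: n = (1/Q) A R^(2/3) S^(1/2) = (1/37.4) × 21.08 × 1.616^(2/3) × √0.00028 = 0.013.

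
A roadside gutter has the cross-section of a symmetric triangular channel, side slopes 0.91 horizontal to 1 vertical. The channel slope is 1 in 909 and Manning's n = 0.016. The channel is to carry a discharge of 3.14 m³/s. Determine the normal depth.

Manning's equation rearranged: A R^(2/3) = nQ / (1·√S) = 0.016 × 3.14 / (√0.0011) = 1.515.
At y = 2.03 m: A R^(2/3) = 2.909 — too large.
At y = 1.23 m: A R^(2/3) = 0.7646 — too small.
At y = 1.59 m: A R^(2/3) = 1.516 — close enough.

y_n = 1.59 m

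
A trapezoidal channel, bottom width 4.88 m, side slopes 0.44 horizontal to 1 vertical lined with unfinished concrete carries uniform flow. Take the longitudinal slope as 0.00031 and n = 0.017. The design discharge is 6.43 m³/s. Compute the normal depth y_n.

Manning's equation rearranged: A R^(2/3) = nQ / (1·√S) = 0.017 × 6.43 / (√0.00031) = 6.208.
Trying y = 1.58 m: A R^(2/3) = 9.141 — over.
Trying y = 1.07 m: A R^(2/3) = 4.906 — short.
Trying y = 1.24 m: A R^(2/3) = 6.208 — matches.

y_n = 1.24 m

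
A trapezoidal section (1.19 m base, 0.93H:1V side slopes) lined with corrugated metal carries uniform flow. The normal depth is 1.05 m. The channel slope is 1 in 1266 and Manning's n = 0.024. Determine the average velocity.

With bottom width b = 1.19 m and side slope z = 0.93: A = (b + zy)y = (1.19 + 0.93×1.05)×1.05 = 2.275 m²; P = b + 2y√(1+z²) = 1.19 + 2×1.05×1.366 = 4.058 m.
Hydraulic radius R = A/P = 2.275/4.058 = 0.5606 m.
From Manning's equation, V = (1/n) R^(2/3) S^(1/2) = (1/0.024) × 0.5606^(2/3) × 0.0007899^(1/2) = 0.796 m/s.

V = 0.796 m/s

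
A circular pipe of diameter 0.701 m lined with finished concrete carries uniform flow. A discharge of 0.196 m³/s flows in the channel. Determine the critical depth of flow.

At critical depth, Q² T / (g A³) = 1, i.e. A³/T = Q²/g = 0.196²/9.81 = 0.003916.
Try y = 0.321 m: A³/T = 0.007325 — high.
Try y = 0.273 m: A³/T = 0.003936 — ≈ 0.003916.

y_c = 0.273 m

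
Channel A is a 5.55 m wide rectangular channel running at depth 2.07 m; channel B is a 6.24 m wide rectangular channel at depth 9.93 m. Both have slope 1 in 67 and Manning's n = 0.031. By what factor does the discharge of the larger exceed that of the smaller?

8.57

Channel A: Flow area A = b·y = 5.55 × 2.07 = 11.49 m². Wetted perimeter P = b + 2y = 5.55 + 2×2.07 = 9.69 m. Hydraulic radius R = A/P = 11.49/9.69 = 1.186 m. Q_A = (1/0.031)·11.49·1.186^(2/3)·√0.01493 = 50.72 m³/s.
Channel B: Flow area A = b·y = 6.24 × 9.93 = 61.96 m². Wetted perimeter P = b + 2y = 6.24 + 2×9.93 = 26.1 m. Hydraulic radius R = A/P = 61.96/26.1 = 2.374 m. Q_B = (1/0.031)·61.96·2.374^(2/3)·√0.01493 = 434.6 m³/s.
The larger discharge is 434.6 m³/s and the smaller is 50.72 m³/s; the ratio is 8.57.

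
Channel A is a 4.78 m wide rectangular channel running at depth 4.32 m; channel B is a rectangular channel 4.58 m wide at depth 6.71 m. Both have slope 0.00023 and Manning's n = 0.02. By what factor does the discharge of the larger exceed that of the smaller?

Channel A: Flow area A = b·y = 4.78 × 4.32 = 20.65 m². Wetted perimeter P = b + 2y = 4.78 + 2×4.32 = 13.42 m. Hydraulic radius R = A/P = 20.65/13.42 = 1.539 m. Q_A = (1/0.02)·20.65·1.539^(2/3)·√0.00023 = 20.87 m³/s.
Channel B: Flow area A = b·y = 4.58 × 6.71 = 30.73 m². Wetted perimeter P = b + 2y = 4.58 + 2×6.71 = 18 m. Hydraulic radius R = A/P = 30.73/18 = 1.707 m. Q_B = (1/0.02)·30.73·1.707^(2/3)·√0.00023 = 33.29 m³/s.
The larger discharge is 33.29 m³/s and the smaller is 20.87 m³/s; the ratio is 1.6.

1.6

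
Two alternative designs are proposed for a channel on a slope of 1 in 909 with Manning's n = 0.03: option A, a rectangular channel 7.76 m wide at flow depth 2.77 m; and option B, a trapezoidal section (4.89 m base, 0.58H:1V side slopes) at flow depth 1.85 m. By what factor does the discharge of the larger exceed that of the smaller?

Channel A: Flow area A = b·y = 7.76 × 2.77 = 21.5 m². Wetted perimeter P = b + 2y = 7.76 + 2×2.77 = 13.3 m. Hydraulic radius R = A/P = 21.5/13.3 = 1.616 m. Q_A = (1/0.03)·21.5·1.616^(2/3)·√0.0011 = 32.73 m³/s.
Channel B: With bottom width b = 4.89 m and side slope z = 0.58: A = (b + zy)y = (4.89 + 0.58×1.85)×1.85 = 11.03 m²; P = b + 2y√(1+z²) = 4.89 + 2×1.85×1.156 = 9.167 m. Hydraulic radius R = A/P = 11.03/9.167 = 1.203 m. Q_B = (1/0.03)·11.03·1.203^(2/3)·√0.0011 = 13.8 m³/s.
The larger discharge is 32.73 m³/s and the smaller is 13.8 m³/s; the ratio is 2.37.

2.37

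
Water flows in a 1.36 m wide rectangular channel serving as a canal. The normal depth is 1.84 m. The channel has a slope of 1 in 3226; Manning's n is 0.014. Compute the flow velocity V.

V = 0.789 m/s

Flow area A = b·y = 1.36 × 1.84 = 2.502 m². Wetted perimeter P = b + 2y = 1.36 + 2×1.84 = 5.04 m.
Hydraulic radius R = A/P = 2.502/5.04 = 0.4965 m.
From Manning's equation, V = (1/n) R^(2/3) S^(1/2) = (1/0.014) × 0.4965^(2/3) × 0.00031^(1/2) = 0.789 m/s.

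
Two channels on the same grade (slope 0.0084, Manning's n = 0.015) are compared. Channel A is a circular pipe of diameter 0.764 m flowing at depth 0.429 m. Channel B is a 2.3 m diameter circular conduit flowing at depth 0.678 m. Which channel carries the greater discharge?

channel B

Channel A: For a circular section of diameter D = 0.764 m at depth y = 0.429 m, the central angle is θ = 2 arccos(1 − 2y/D) = 3.388 rad. Then A = (D²/8)(θ − sin θ) = 0.265 m² and P = Dθ/2 = 1.294 m. Hydraulic radius R = A/P = 0.265/1.294 = 0.2048 m. Q_A = (1/0.015)·0.265·0.2048^(2/3)·√0.0084 = 0.5626 m³/s.
Channel B: For a circular section of diameter D = 2.3 m at depth y = 0.678 m, the central angle is θ = 2 arccos(1 − 2y/D) = 2.296 rad. Then A = (D²/8)(θ − sin θ) = 1.023 m² and P = Dθ/2 = 2.64 m. Hydraulic radius R = A/P = 1.023/2.64 = 0.3875 m. Q_B = (1/0.015)·1.023·0.3875^(2/3)·√0.0084 = 3.323 m³/s.
Q_A = 0.5626 m³/s vs Q_B = 3.323 m³/s, so channel B carries more.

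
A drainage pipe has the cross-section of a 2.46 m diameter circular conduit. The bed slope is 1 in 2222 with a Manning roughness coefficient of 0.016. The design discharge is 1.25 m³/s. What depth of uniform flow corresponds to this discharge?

Manning's equation rearranged: A R^(2/3) = nQ / (1·√S) = 0.016 × 1.25 / (√0.00045) = 0.9428.
At y = 1.02 m: A R^(2/3) = 1.237 — over.
At y = 0.881 m: A R^(2/3) = 0.9437 — close enough.

y_n = 0.881 m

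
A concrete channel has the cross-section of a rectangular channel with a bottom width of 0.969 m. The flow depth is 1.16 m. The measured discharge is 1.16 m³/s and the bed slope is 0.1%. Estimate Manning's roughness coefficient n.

n = 0.015

Flow area A = b·y = 0.969 × 1.16 = 1.124 m². Wetted perimeter P = b + 2y = 0.969 + 2×1.16 = 3.289 m.
Hydraulic radius R = A/P = 1.124/3.289 = 0.3418 m.
Rearranging Manning's equation: n = (1/Q) A R^(2/3) S^(1/2) = (1/1.16) × 1.124 × 0.3418^(2/3) × √0.001 = 0.015.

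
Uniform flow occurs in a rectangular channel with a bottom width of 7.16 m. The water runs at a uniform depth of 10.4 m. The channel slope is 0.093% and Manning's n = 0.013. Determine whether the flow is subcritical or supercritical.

Flow area A = b·y = 7.16 × 10.4 = 74.46 m². Wetted perimeter P = b + 2y = 7.16 + 2×10.4 = 27.96 m.
Hydraulic radius R = A/P = 74.46/27.96 = 2.663 m.
V = (1/n) R^(2/3) √S = (1/0.013) × 2.663^(2/3) × √0.00093 = 4.507 m/s. Hydraulic depth D_h = A/T = 74.46/7.16 = 10.4 m.
Froude number Fr = V/√(g·D_h) = 4.507/√(9.81×10.4) = 0.446, which is less than 1, so the flow is subcritical.

subcritical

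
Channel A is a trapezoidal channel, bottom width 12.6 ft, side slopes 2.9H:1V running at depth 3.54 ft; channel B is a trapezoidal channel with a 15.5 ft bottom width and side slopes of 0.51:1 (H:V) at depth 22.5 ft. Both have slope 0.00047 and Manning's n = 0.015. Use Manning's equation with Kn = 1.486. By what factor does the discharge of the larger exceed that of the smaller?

Channel A: With bottom width b = 12.6 ft and side slope z = 2.9: A = (b + zy)y = (12.6 + 2.9×3.54)×3.54 = 80.95 ft²; P = b + 2y√(1+z²) = 12.6 + 2×3.54×3.068 = 34.32 ft. Hydraulic radius R = A/P = 80.95/34.32 = 2.359 ft. Q_A = (1.486/0.015)·80.95·2.359^(2/3)·√0.00047 = 308 ft³/s.
Channel B: With bottom width b = 15.5 ft and side slope z = 0.51: A = (b + zy)y = (15.5 + 0.51×22.5)×22.5 = 606.9 ft²; P = b + 2y√(1+z²) = 15.5 + 2×22.5×1.123 = 66.01 ft. Hydraulic radius R = A/P = 606.9/66.01 = 9.194 ft. Q_B = (1.486/0.015)·606.9·9.194^(2/3)·√0.00047 = 5721 ft³/s.
The larger discharge is 5721 ft³/s and the smaller is 308 ft³/s; the ratio is 18.6.

18.6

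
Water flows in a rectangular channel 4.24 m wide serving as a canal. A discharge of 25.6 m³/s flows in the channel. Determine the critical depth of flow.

For a rectangular channel, critical depth y_c = (q²/g)^(1/3) where q = Q/b = 25.6/4.24 = 6.038 m²/s.
So y_c = (6.038²/9.81)^(1/3) = 1.55 m.

y_c = 1.55 m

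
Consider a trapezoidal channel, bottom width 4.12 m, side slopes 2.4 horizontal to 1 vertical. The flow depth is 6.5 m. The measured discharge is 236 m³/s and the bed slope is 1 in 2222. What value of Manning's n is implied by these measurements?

n = 0.026

With bottom width b = 4.12 m and side slope z = 2.4: A = (b + zy)y = (4.12 + 2.4×6.5)×6.5 = 128.2 m²; P = b + 2y√(1+z²) = 4.12 + 2×6.5×2.6 = 37.92 m.
Hydraulic radius R = A/P = 128.2/37.92 = 3.38 m.
Rearranging Manning's equation: n = (1/Q) A R^(2/3) S^(1/2) = (1/236) × 128.2 × 3.38^(2/3) × √0.00045 = 0.026.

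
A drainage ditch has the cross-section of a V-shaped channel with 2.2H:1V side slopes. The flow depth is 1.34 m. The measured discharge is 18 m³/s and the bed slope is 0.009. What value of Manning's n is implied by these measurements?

For a triangular section with side slope z = 2.2: A = zy² = 2.2×1.34² = 3.95 m²; P = 2y√(1+z²) = 2×1.34×2.417 = 6.477 m.
Hydraulic radius R = A/P = 3.95/6.477 = 0.6099 m.
Rearranging Manning's equation: n = (1/Q) A R^(2/3) S^(1/2) = (1/18) × 3.95 × 0.6099^(2/3) × √0.009 = 0.015.

n = 0.015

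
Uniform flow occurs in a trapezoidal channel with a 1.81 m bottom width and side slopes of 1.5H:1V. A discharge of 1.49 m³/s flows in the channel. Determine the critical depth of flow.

y_c = 0.368 m

At critical depth, Q² T / (g A³) = 1, i.e. A³/T = Q²/g = 1.49²/9.81 = 0.2263.
At y = 0.418 m: A³/T = 0.345 — over.
At y = 0.368 m: A³/T = 0.2254 — close enough.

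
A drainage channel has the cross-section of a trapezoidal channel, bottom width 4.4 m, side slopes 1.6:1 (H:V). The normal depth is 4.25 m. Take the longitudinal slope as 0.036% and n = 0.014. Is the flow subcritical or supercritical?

subcritical

With bottom width b = 4.4 m and side slope z = 1.6: A = (b + zy)y = (4.4 + 1.6×4.25)×4.25 = 47.6 m²; P = b + 2y√(1+z²) = 4.4 + 2×4.25×1.887 = 20.44 m.
Hydraulic radius R = A/P = 47.6/20.44 = 2.329 m.
V = (1/n) R^(2/3) √S = (1/0.014) × 2.329^(2/3) × √0.00036 = 2.381 m/s. Hydraulic depth D_h = A/T = 47.6/18 = 2.644 m.
Froude number Fr = V/√(g·D_h) = 2.381/√(9.81×2.644) = 0.468, which is less than 1, so the flow is subcritical.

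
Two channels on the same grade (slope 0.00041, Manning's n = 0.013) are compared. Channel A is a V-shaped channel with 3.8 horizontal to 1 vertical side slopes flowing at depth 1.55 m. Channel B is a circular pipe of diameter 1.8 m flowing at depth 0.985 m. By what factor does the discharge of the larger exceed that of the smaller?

Channel A: For a triangular section with side slope z = 3.8: A = zy² = 3.8×1.55² = 9.13 m²; P = 2y√(1+z²) = 2×1.55×3.929 = 12.18 m. Hydraulic radius R = A/P = 9.13/12.18 = 0.7495 m. Q_A = (1/0.013)·9.13·0.7495^(2/3)·√0.00041 = 11.73 m³/s.
Channel B: For a circular section of diameter D = 1.8 m at depth y = 0.985 m, the central angle is θ = 2 arccos(1 − 2y/D) = 3.331 rad. Then A = (D²/8)(θ − sin θ) = 1.425 m² and P = Dθ/2 = 2.998 m. Hydraulic radius R = A/P = 1.425/2.998 = 0.4754 m. Q_B = (1/0.013)·1.425·0.4754^(2/3)·√0.00041 = 1.352 m³/s.
The larger discharge is 11.73 m³/s and the smaller is 1.352 m³/s; the ratio is 8.68.

8.68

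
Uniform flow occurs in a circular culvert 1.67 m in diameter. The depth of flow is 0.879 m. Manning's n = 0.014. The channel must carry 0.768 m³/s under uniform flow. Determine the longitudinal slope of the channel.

For a circular section of diameter D = 1.67 m at depth y = 0.879 m, the central angle is θ = 2 arccos(1 − 2y/D) = 3.247 rad. Then A = (D²/8)(θ − sin θ) = 1.169 m² and P = Dθ/2 = 2.711 m.
Hydraulic radius R = A/P = 1.169/2.711 = 0.431 m.
From Manning's equation, S = [nQ / (1 A R^(2/3))]² = [0.014 × 0.768 / (1 × 1.169 × 0.431^(2/3))]² = 0.00026.

S = 0.00026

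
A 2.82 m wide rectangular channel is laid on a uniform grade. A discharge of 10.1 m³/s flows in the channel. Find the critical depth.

y_c = 1.09 m

For a rectangular channel, critical depth y_c = (q²/g)^(1/3) where q = Q/b = 10.1/2.82 = 3.582 m²/s.
So y_c = (3.582²/9.81)^(1/3) = 1.09 m.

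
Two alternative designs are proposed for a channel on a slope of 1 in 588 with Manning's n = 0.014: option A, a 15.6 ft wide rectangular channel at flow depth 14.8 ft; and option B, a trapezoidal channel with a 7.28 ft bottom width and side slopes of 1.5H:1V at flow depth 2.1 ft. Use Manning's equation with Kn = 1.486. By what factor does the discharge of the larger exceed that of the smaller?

24.1

Channel A: Flow area A = b·y = 15.6 × 14.8 = 230.9 ft². Wetted perimeter P = b + 2y = 15.6 + 2×14.8 = 45.2 ft. Hydraulic radius R = A/P = 230.9/45.2 = 5.108 ft. Q_A = (1.486/0.014)·230.9·5.108^(2/3)·√0.001701 = 2997 ft³/s.
Channel B: With bottom width b = 7.28 ft and side slope z = 1.5: A = (b + zy)y = (7.28 + 1.5×2.1)×2.1 = 21.9 ft²; P = b + 2y√(1+z²) = 7.28 + 2×2.1×1.803 = 14.85 ft. Hydraulic radius R = A/P = 21.9/14.85 = 1.475 ft. Q_B = (1.486/0.014)·21.9·1.475^(2/3)·√0.001701 = 124.2 ft³/s.
The larger discharge is 2997 ft³/s and the smaller is 124.2 ft³/s; the ratio is 24.1.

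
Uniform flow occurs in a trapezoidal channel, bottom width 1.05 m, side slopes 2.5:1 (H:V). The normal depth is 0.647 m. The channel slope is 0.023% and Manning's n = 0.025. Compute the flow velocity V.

With bottom width b = 1.05 m and side slope z = 2.5: A = (b + zy)y = (1.05 + 2.5×0.647)×0.647 = 1.726 m²; P = b + 2y√(1+z²) = 1.05 + 2×0.647×2.693 = 4.534 m.
Hydraulic radius R = A/P = 1.726/4.534 = 0.3806 m.
From Manning's equation, V = (1/n) R^(2/3) S^(1/2) = (1/0.025) × 0.3806^(2/3) × 0.00023^(1/2) = 0.319 m/s.

V = 0.319 m/s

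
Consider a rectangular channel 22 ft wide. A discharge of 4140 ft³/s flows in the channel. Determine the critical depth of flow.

For a rectangular channel, critical depth y_c = (q²/g)^(1/3) where q = Q/b = 4140/22 = 188.2 ft²/s.
So y_c = (188.2²/32.2)^(1/3) = 10.3 ft.

y_c = 10.3 ft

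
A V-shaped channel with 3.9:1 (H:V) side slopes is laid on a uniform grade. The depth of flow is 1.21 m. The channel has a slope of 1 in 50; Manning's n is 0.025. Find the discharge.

For a triangular section with side slope z = 3.9: A = zy² = 3.9×1.21² = 5.71 m²; P = 2y√(1+z²) = 2×1.21×4.026 = 9.743 m.
Hydraulic radius R = A/P = 5.71/9.743 = 0.586 m.
Manning's equation: Q = (1/n) A R^(2/3) S^(1/2) = (1/0.025) × 5.71 × 0.586^(2/3) × 0.02^(1/2) = 22.6 m³/s.

Q = 22.6 m³/s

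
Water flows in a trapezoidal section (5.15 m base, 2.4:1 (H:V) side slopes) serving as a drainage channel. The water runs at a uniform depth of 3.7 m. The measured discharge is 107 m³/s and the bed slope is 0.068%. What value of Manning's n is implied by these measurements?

n = 0.0209

With bottom width b = 5.15 m and side slope z = 2.4: A = (b + zy)y = (5.15 + 2.4×3.7)×3.7 = 51.91 m²; P = b + 2y√(1+z²) = 5.15 + 2×3.7×2.6 = 24.39 m.
Hydraulic radius R = A/P = 51.91/24.39 = 2.128 m.
Rearranging Manning's equation: n = (1/Q) A R^(2/3) S^(1/2) = (1/107) × 51.91 × 2.128^(2/3) × √0.00068 = 0.0209.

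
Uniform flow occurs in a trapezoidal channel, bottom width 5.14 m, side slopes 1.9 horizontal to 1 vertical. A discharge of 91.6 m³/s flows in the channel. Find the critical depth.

At critical depth, Q² T / (g A³) = 1, i.e. A³/T = Q²/g = 91.6²/9.81 = 855.3.
Try y = 2.97 m: A³/T = 2000 — too large.
Try y = 1.67 m: A³/T = 232.9 — too small.
Try y = 2.38 m: A³/T = 857.3 — matches.

y_c = 2.38 m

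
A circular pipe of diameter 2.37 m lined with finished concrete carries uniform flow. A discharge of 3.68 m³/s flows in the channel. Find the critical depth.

y_c = 0.869 m

At critical depth, Q² T / (g A³) = 1, i.e. A³/T = Q²/g = 3.68²/9.81 = 1.38.
Trying y = 0.73 m: A³/T = 0.7032 — short.
Trying y = 0.869 m: A³/T = 1.379 — matches.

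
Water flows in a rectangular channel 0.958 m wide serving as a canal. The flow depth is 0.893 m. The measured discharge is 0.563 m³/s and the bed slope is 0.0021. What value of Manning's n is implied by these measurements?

n = 0.032

Flow area A = b·y = 0.958 × 0.893 = 0.8555 m². Wetted perimeter P = b + 2y = 0.958 + 2×0.893 = 2.744 m.
Hydraulic radius R = A/P = 0.8555/2.744 = 0.3118 m.
Rearranging Manning's equation: n = (1/Q) A R^(2/3) S^(1/2) = (1/0.563) × 0.8555 × 0.3118^(2/3) × √0.0021 = 0.032.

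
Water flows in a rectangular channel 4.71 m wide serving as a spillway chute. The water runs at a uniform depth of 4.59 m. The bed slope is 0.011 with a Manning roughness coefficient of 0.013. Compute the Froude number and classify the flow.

Flow area A = b·y = 4.71 × 4.59 = 21.62 m². Wetted perimeter P = b + 2y = 4.71 + 2×4.59 = 13.89 m.
Hydraulic radius R = A/P = 21.62/13.89 = 1.556 m.
V = (1/n) R^(2/3) √S = (1/0.013) × 1.556^(2/3) × √0.011 = 10.84 m/s. Hydraulic depth D_h = A/T = 21.62/4.71 = 4.59 m.
Froude number Fr = V/√(g·D_h) = 10.84/√(9.81×4.59) = 1.61, which is greater than 1, so the flow is supercritical.

supercritical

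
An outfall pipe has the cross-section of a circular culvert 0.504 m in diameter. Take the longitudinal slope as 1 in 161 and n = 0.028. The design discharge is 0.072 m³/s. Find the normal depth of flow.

Manning's equation rearranged: A R^(2/3) = nQ / (1·√S) = 0.028 × 0.072 / (√0.006211) = 0.02558.
Try y = 0.28 m: A R^(2/3) = 0.02985 — high.
Try y = 0.192 m: A R^(2/3) = 0.01545 — low.
Try y = 0.255 m: A R^(2/3) = 0.02558 — matches.

y_n = 0.255 m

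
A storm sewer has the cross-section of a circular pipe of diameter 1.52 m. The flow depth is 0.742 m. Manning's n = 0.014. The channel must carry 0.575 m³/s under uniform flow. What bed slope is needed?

For a circular section of diameter D = 1.52 m at depth y = 0.742 m, the central angle is θ = 2 arccos(1 − 2y/D) = 3.094 rad. Then A = (D²/8)(θ − sin θ) = 0.8799 m² and P = Dθ/2 = 2.352 m.
Hydraulic radius R = A/P = 0.8799/2.352 = 0.3742 m.
From Manning's equation, S = [nQ / (1 A R^(2/3))]² = [0.014 × 0.575 / (1 × 0.8799 × 0.3742^(2/3))]² = 0.00031.

S = 0.00031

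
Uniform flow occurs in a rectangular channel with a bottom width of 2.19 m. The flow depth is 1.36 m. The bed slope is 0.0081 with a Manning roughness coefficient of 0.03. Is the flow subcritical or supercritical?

Flow area A = b·y = 2.19 × 1.36 = 2.978 m². Wetted perimeter P = b + 2y = 2.19 + 2×1.36 = 4.91 m.
Hydraulic radius R = A/P = 2.978/4.91 = 0.6066 m.
V = (1/n) R^(2/3) √S = (1/0.03) × 0.6066^(2/3) × √0.0081 = 2.15 m/s. Hydraulic depth D_h = A/T = 2.978/2.19 = 1.36 m.
Froude number Fr = V/√(g·D_h) = 2.15/√(9.81×1.36) = 0.589, which is less than 1, so the flow is subcritical.

subcritical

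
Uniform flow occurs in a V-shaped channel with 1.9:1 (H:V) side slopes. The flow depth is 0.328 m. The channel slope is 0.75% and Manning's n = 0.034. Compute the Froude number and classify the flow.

subcritical

For a triangular section with side slope z = 1.9: A = zy² = 1.9×0.328² = 0.2044 m²; P = 2y√(1+z²) = 2×0.328×2.147 = 1.408 m.
Hydraulic radius R = A/P = 0.2044/1.408 = 0.1451 m.
V = (1/n) R^(2/3) √S = (1/0.034) × 0.1451^(2/3) × √0.0075 = 0.7034 m/s. Hydraulic depth D_h = A/T = 0.2044/1.246 = 0.164 m.
Froude number Fr = V/√(g·D_h) = 0.7034/√(9.81×0.164) = 0.555, which is less than 1, so the flow is subcritical.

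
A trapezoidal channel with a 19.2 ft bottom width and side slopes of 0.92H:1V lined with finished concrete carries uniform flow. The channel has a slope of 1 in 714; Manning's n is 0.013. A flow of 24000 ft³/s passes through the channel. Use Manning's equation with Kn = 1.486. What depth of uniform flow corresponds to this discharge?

y_n = 25.1 ft

Manning's equation rearranged: A R^(2/3) = nQ / (1.486·√S) = 0.013 × 24000 / (1.486 × √0.001401) = 5610.
Try y = 29.3 ft: A R^(2/3) = 7737 — over.
Try y = 17.1 ft: A R^(2/3) = 2603 — short.
Try y = 25.1 ft: A R^(2/3) = 5608 — matches.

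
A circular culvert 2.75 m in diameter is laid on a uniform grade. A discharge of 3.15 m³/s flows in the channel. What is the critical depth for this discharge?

At critical depth, Q² T / (g A³) = 1, i.e. A³/T = Q²/g = 3.15²/9.81 = 1.011.
Try y = 0.658 m: A³/T = 0.5541 — too small.
Try y = 0.865 m: A³/T = 1.604 — too large.
Try y = 0.768 m: A³/T = 1.011 — ≈ 1.011.

y_c = 0.768 m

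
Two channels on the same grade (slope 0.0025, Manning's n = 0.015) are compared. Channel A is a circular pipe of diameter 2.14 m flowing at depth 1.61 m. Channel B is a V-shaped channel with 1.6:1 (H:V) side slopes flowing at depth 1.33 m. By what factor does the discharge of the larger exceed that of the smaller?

1.12

Channel A: For a circular section of diameter D = 2.14 m at depth y = 1.61 m, the central angle is θ = 2 arccos(1 − 2y/D) = 4.2 rad. Then A = (D²/8)(θ − sin θ) = 2.903 m² and P = Dθ/2 = 4.494 m. Hydraulic radius R = A/P = 2.903/4.494 = 0.646 m. Q_A = (1/0.015)·2.903·0.646^(2/3)·√0.0025 = 7.231 m³/s.
Channel B: For a triangular section with side slope z = 1.6: A = zy² = 1.6×1.33² = 2.83 m²; P = 2y√(1+z²) = 2×1.33×1.887 = 5.019 m. Hydraulic radius R = A/P = 2.83/5.019 = 0.5639 m. Q_B = (1/0.015)·2.83·0.5639^(2/3)·√0.0025 = 6.439 m³/s.
The larger discharge is 7.231 m³/s and the smaller is 6.439 m³/s; the ratio is 1.12.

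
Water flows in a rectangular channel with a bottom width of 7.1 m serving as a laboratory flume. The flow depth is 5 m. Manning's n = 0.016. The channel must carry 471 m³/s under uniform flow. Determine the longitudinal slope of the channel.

S = 0.017

Flow area A = b·y = 7.1 × 5 = 35.5 m². Wetted perimeter P = b + 2y = 7.1 + 2×5 = 17.1 m.
Hydraulic radius R = A/P = 35.5/17.1 = 2.076 m.
From Manning's equation, S = [nQ / (1 A R^(2/3))]² = [0.016 × 471 / (1 × 35.5 × 2.076^(2/3))]² = 0.017.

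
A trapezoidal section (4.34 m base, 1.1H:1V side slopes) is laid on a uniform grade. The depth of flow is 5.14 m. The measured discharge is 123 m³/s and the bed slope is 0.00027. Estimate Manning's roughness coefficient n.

n = 0.013

With bottom width b = 4.34 m and side slope z = 1.1: A = (b + zy)y = (4.34 + 1.1×5.14)×5.14 = 51.37 m²; P = b + 2y√(1+z²) = 4.34 + 2×5.14×1.487 = 19.62 m.
Hydraulic radius R = A/P = 51.37/19.62 = 2.618 m.
Rearranging Manning's equation: n = (1/Q) A R^(2/3) S^(1/2) = (1/123) × 51.37 × 2.618^(2/3) × √0.00027 = 0.013.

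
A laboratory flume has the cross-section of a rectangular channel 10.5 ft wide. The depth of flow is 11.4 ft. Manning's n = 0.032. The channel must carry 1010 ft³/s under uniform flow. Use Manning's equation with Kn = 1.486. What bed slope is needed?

S = 0.006

Flow area A = b·y = 10.5 × 11.4 = 119.7 ft². Wetted perimeter P = b + 2y = 10.5 + 2×11.4 = 33.3 ft.
Hydraulic radius R = A/P = 119.7/33.3 = 3.595 ft.
From Manning's equation, S = [nQ / (1.486 A R^(2/3))]² = [0.032 × 1010 / (1.486 × 119.7 × 3.595^(2/3))]² = 0.006.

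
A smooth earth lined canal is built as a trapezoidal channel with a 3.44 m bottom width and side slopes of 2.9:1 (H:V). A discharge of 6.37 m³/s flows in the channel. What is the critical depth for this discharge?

y_c = 0.592 m

At critical depth, Q² T / (g A³) = 1, i.e. A³/T = Q²/g = 6.37²/9.81 = 4.136.
Try y = 0.408 m: A³/T = 1.156 — too small.
Try y = 0.684 m: A³/T = 6.893 — too large.
Try y = 0.592 m: A³/T = 4.139 — ≈ 4.136.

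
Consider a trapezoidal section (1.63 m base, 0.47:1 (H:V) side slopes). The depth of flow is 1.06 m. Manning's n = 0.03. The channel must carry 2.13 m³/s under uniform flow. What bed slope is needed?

With bottom width b = 1.63 m and side slope z = 0.47: A = (b + zy)y = (1.63 + 0.47×1.06)×1.06 = 2.256 m²; P = b + 2y√(1+z²) = 1.63 + 2×1.06×1.105 = 3.972 m.
Hydraulic radius R = A/P = 2.256/3.972 = 0.5679 m.
From Manning's equation, S = [nQ / (1 A R^(2/3))]² = [0.03 × 2.13 / (1 × 2.256 × 0.5679^(2/3))]² = 0.00171.

S = 0.00171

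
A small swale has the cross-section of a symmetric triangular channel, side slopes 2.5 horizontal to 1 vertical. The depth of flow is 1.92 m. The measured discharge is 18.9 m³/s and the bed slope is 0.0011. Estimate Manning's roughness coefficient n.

For a triangular section with side slope z = 2.5: A = zy² = 2.5×1.92² = 9.216 m²; P = 2y√(1+z²) = 2×1.92×2.693 = 10.34 m.
Hydraulic radius R = A/P = 9.216/10.34 = 0.8913 m.
Rearranging Manning's equation: n = (1/Q) A R^(2/3) S^(1/2) = (1/18.9) × 9.216 × 0.8913^(2/3) × √0.0011 = 0.015.

n = 0.015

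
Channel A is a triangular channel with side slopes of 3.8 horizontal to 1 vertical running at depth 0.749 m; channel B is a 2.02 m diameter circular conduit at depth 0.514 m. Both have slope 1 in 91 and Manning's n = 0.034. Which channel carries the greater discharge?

channel A

Channel A: For a triangular section with side slope z = 3.8: A = zy² = 3.8×0.749² = 2.132 m²; P = 2y√(1+z²) = 2×0.749×3.929 = 5.886 m. Hydraulic radius R = A/P = 2.132/5.886 = 0.3622 m. Q_A = (1/0.034)·2.132·0.3622^(2/3)·√0.01099 = 3.34 m³/s.
Channel B: For a circular section of diameter D = 2.02 m at depth y = 0.514 m, the central angle is θ = 2 arccos(1 − 2y/D) = 2.115 rad. Then A = (D²/8)(θ − sin θ) = 0.6423 m² and P = Dθ/2 = 2.136 m. Hydraulic radius R = A/P = 0.6423/2.136 = 0.3007 m. Q_B = (1/0.034)·0.6423·0.3007^(2/3)·√0.01099 = 0.8889 m³/s.
Q_A = 3.34 m³/s vs Q_B = 0.8889 m³/s, so channel A carries more.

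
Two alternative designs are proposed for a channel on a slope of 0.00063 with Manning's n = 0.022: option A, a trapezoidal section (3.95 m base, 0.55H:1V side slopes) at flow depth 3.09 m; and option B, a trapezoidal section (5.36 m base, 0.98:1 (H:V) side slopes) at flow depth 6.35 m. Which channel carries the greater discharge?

channel B

Channel A: With bottom width b = 3.95 m and side slope z = 0.55: A = (b + zy)y = (3.95 + 0.55×3.09)×3.09 = 17.46 m²; P = b + 2y√(1+z²) = 3.95 + 2×3.09×1.141 = 11 m. Hydraulic radius R = A/P = 17.46/11 = 1.587 m. Q_A = (1/0.022)·17.46·1.587^(2/3)·√0.00063 = 27.09 m³/s.
Channel B: With bottom width b = 5.36 m and side slope z = 0.98: A = (b + zy)y = (5.36 + 0.98×6.35)×6.35 = 73.55 m²; P = b + 2y√(1+z²) = 5.36 + 2×6.35×1.4 = 23.14 m. Hydraulic radius R = A/P = 73.55/23.14 = 3.178 m. Q_B = (1/0.022)·73.55·3.178^(2/3)·√0.00063 = 181.4 m³/s.
Q_A = 27.09 m³/s vs Q_B = 181.4 m³/s, so channel B carries more.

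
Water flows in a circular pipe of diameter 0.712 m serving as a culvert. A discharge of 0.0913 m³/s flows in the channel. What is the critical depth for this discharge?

At critical depth, Q² T / (g A³) = 1, i.e. A³/T = Q²/g = 0.0913²/9.81 = 0.0008497.
Try y = 0.15 m: A³/T = 0.000392 — low.
Try y = 0.183 m: A³/T = 0.000852 — ≈ 0.0008497.

y_c = 0.183 m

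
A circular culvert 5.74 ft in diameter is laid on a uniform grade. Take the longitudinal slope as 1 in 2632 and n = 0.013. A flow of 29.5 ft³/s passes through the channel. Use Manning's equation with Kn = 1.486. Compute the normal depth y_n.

y_n = 2.53 ft

Manning's equation rearranged: A R^(2/3) = nQ / (1.486·√S) = 0.013 × 29.5 / (1.486 × √0.0003799) = 13.24.
Try y = 2.06 ft: A R^(2/3) = 9.074 — too small.
Try y = 3.02 ft: A R^(2/3) = 17.93 — too large.
Try y = 2.53 ft: A R^(2/3) = 13.22 — close enough.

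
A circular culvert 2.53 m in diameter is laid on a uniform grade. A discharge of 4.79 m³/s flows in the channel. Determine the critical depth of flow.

At critical depth, Q² T / (g A³) = 1, i.e. A³/T = Q²/g = 4.79²/9.81 = 2.339.
At y = 0.744 m: A³/T = 0.8146 — too small.
At y = 1.09 m: A³/T = 3.552 — too large.
At y = 0.978 m: A³/T = 2.342 — close enough.

y_c = 0.978 m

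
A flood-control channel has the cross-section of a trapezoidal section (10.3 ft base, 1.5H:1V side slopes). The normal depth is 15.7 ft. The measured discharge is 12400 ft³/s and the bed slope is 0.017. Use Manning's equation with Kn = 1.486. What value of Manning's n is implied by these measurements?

n = 0.0331

With bottom width b = 10.3 ft and side slope z = 1.5: A = (b + zy)y = (10.3 + 1.5×15.7)×15.7 = 531.4 ft²; P = b + 2y√(1+z²) = 10.3 + 2×15.7×1.803 = 66.91 ft.
Hydraulic radius R = A/P = 531.4/66.91 = 7.943 ft.
Rearranging Manning's equation: n = (1.486/Q) A R^(2/3) S^(1/2) = (1.486/12400) × 531.4 × 7.943^(2/3) × √0.017 = 0.0331.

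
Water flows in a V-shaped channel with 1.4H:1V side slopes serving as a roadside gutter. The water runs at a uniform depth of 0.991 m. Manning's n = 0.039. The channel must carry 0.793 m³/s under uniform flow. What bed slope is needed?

For a triangular section with side slope z = 1.4: A = zy² = 1.4×0.991² = 1.375 m²; P = 2y√(1+z²) = 2×0.991×1.72 = 3.41 m.
Hydraulic radius R = A/P = 1.375/3.41 = 0.4032 m.
From Manning's equation, S = [nQ / (1 A R^(2/3))]² = [0.039 × 0.793 / (1 × 1.375 × 0.4032^(2/3))]² = 0.0017.

S = 0.0017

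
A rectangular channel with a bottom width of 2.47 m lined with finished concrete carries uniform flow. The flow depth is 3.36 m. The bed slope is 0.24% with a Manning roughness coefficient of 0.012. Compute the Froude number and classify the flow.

subcritical

Flow area A = b·y = 2.47 × 3.36 = 8.299 m². Wetted perimeter P = b + 2y = 2.47 + 2×3.36 = 9.19 m.
Hydraulic radius R = A/P = 8.299/9.19 = 0.9031 m.
V = (1/n) R^(2/3) √S = (1/0.012) × 0.9031^(2/3) × √0.0024 = 3.814 m/s. Hydraulic depth D_h = A/T = 8.299/2.47 = 3.36 m.
Froude number Fr = V/√(g·D_h) = 3.814/√(9.81×3.36) = 0.664, which is less than 1, so the flow is subcritical.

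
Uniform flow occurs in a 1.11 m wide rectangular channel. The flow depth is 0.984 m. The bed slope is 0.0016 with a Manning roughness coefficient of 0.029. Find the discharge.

Flow area A = b·y = 1.11 × 0.984 = 1.092 m². Wetted perimeter P = b + 2y = 1.11 + 2×0.984 = 3.078 m.
Hydraulic radius R = A/P = 1.092/3.078 = 0.3549 m.
Manning's equation: Q = (1/n) A R^(2/3) S^(1/2) = (1/0.029) × 1.092 × 0.3549^(2/3) × 0.0016^(1/2) = 0.755 m³/s.

Q = 0.755 m³/s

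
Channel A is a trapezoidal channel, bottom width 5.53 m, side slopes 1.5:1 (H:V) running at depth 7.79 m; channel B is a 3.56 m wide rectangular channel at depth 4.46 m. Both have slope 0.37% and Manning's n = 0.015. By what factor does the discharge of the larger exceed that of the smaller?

Channel A: With bottom width b = 5.53 m and side slope z = 1.5: A = (b + zy)y = (5.53 + 1.5×7.79)×7.79 = 134.1 m²; P = b + 2y√(1+z²) = 5.53 + 2×7.79×1.803 = 33.62 m. Hydraulic radius R = A/P = 134.1/33.62 = 3.989 m. Q_A = (1/0.015)·134.1·3.989^(2/3)·√0.0037 = 1368 m³/s.
Channel B: Flow area A = b·y = 3.56 × 4.46 = 15.88 m². Wetted perimeter P = b + 2y = 3.56 + 2×4.46 = 12.48 m. Hydraulic radius R = A/P = 15.88/12.48 = 1.272 m. Q_B = (1/0.015)·15.88·1.272^(2/3)·√0.0037 = 75.6 m³/s.
The larger discharge is 1368 m³/s and the smaller is 75.6 m³/s; the ratio is 18.1.

18.1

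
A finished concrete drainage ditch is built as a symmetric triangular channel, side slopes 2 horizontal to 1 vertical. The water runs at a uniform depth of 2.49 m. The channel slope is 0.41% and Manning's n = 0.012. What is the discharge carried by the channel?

For a triangular section with side slope z = 2: A = zy² = 2×2.49² = 12.4 m²; P = 2y√(1+z²) = 2×2.49×2.236 = 11.14 m.
Hydraulic radius R = A/P = 12.4/11.14 = 1.114 m.
Manning's equation: Q = (1/n) A R^(2/3) S^(1/2) = (1/0.012) × 12.4 × 1.114^(2/3) × 0.0041^(1/2) = 71.1 m³/s.

Q = 71.1 m³/s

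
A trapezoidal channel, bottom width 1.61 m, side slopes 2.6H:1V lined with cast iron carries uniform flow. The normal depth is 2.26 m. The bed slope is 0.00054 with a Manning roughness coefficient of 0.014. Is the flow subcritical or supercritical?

subcritical

With bottom width b = 1.61 m and side slope z = 2.6: A = (b + zy)y = (1.61 + 2.6×2.26)×2.26 = 16.92 m²; P = b + 2y√(1+z²) = 1.61 + 2×2.26×2.786 = 14.2 m.
Hydraulic radius R = A/P = 16.92/14.2 = 1.191 m.
V = (1/n) R^(2/3) √S = (1/0.014) × 1.191^(2/3) × √0.00054 = 1.865 m/s. Hydraulic depth D_h = A/T = 16.92/13.36 = 1.266 m.
Froude number Fr = V/√(g·D_h) = 1.865/√(9.81×1.266) = 0.529, which is less than 1, so the flow is subcritical.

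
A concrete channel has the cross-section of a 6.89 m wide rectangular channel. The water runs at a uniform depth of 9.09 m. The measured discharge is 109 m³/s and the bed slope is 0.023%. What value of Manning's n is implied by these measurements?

Flow area A = b·y = 6.89 × 9.09 = 62.63 m². Wetted perimeter P = b + 2y = 6.89 + 2×9.09 = 25.07 m.
Hydraulic radius R = A/P = 62.63/25.07 = 2.498 m.
Rearranging Manning's equation: n = (1/Q) A R^(2/3) S^(1/2) = (1/109) × 62.63 × 2.498^(2/3) × √0.00023 = 0.016.

n = 0.016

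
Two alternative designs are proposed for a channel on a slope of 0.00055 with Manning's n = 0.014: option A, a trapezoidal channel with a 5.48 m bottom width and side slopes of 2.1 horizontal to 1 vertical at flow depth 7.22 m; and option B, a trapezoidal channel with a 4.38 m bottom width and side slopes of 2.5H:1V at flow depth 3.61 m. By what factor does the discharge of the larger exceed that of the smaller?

4.69

Channel A: With bottom width b = 5.48 m and side slope z = 2.1: A = (b + zy)y = (5.48 + 2.1×7.22)×7.22 = 149 m²; P = b + 2y√(1+z²) = 5.48 + 2×7.22×2.326 = 39.07 m. Hydraulic radius R = A/P = 149/39.07 = 3.815 m. Q_A = (1/0.014)·149·3.815^(2/3)·√0.00055 = 609.5 m³/s.
Channel B: With bottom width b = 4.38 m and side slope z = 2.5: A = (b + zy)y = (4.38 + 2.5×3.61)×3.61 = 48.39 m²; P = b + 2y√(1+z²) = 4.38 + 2×3.61×2.693 = 23.82 m. Hydraulic radius R = A/P = 48.39/23.82 = 2.032 m. Q_B = (1/0.014)·48.39·2.032^(2/3)·√0.00055 = 130 m³/s.
The larger discharge is 609.5 m³/s and the smaller is 130 m³/s; the ratio is 4.69.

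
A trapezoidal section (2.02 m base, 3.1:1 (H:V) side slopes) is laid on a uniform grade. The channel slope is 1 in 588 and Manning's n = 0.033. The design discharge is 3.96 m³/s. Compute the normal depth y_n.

Manning's equation rearranged: A R^(2/3) = nQ / (1·√S) = 0.033 × 3.96 / (√0.001701) = 3.169.
Trying y = 0.808 m: A R^(2/3) = 2.309 — low.
Trying y = 1.07 m: A R^(2/3) = 4.22 — high.
Trying y = 0.938 m: A R^(2/3) = 3.172 — close enough.

y_n = 0.938 m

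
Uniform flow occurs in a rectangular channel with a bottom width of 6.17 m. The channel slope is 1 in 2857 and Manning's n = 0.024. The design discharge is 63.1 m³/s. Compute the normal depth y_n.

Manning's equation rearranged: A R^(2/3) = nQ / (1·√S) = 0.024 × 63.1 / (√0.00035) = 80.95.
Try y = 6.79 m: A R^(2/3) = 69.16 — short.
Try y = 7.74 m: A R^(2/3) = 80.92 — matches.

y_n = 7.74 m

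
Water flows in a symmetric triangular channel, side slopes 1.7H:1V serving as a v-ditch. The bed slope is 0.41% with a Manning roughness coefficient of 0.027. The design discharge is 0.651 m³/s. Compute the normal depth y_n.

y_n = 0.623 m

Manning's equation rearranged: A R^(2/3) = nQ / (1·√S) = 0.027 × 0.651 / (√0.0041) = 0.2745.
Trying y = 0.737 m: A R^(2/3) = 0.4299 — too large.
Trying y = 0.506 m: A R^(2/3) = 0.1577 — too small.
Trying y = 0.623 m: A R^(2/3) = 0.2746 — matches.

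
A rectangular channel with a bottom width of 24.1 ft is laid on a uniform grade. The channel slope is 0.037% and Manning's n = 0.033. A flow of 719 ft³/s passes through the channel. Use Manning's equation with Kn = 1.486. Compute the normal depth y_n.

Manning's equation rearranged: A R^(2/3) = nQ / (1.486·√S) = 0.033 × 719 / (1.486 × √0.00037) = 830.1.
Trying y = 9.03 ft: A R^(2/3) = 650 — too small.
Trying y = 13.3 ft: A R^(2/3) = 1096 — too large.
Trying y = 10.8 ft: A R^(2/3) = 830.1 — ≈ 830.1.

y_n = 10.8 ft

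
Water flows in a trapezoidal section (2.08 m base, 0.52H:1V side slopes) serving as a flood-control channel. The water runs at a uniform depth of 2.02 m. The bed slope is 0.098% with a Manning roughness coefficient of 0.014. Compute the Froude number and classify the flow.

subcritical

With bottom width b = 2.08 m and side slope z = 0.52: A = (b + zy)y = (2.08 + 0.52×2.02)×2.02 = 6.323 m²; P = b + 2y√(1+z²) = 2.08 + 2×2.02×1.127 = 6.634 m.
Hydraulic radius R = A/P = 6.323/6.634 = 0.9532 m.
V = (1/n) R^(2/3) √S = (1/0.014) × 0.9532^(2/3) × √0.00098 = 2.166 m/s. Hydraulic depth D_h = A/T = 6.323/4.181 = 1.512 m.
Froude number Fr = V/√(g·D_h) = 2.166/√(9.81×1.512) = 0.562, which is less than 1, so the flow is subcritical.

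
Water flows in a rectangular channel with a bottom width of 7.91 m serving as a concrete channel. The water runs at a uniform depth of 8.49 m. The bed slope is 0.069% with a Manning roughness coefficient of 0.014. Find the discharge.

Q = 244 m³/s

Flow area A = b·y = 7.91 × 8.49 = 67.16 m². Wetted perimeter P = b + 2y = 7.91 + 2×8.49 = 24.89 m.
Hydraulic radius R = A/P = 67.16/24.89 = 2.698 m.
Manning's equation: Q = (1/n) A R^(2/3) S^(1/2) = (1/0.014) × 67.16 × 2.698^(2/3) × 0.00069^(1/2) = 244 m³/s.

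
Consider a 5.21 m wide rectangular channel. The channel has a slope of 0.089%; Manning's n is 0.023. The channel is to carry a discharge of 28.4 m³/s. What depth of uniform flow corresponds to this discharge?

Manning's equation rearranged: A R^(2/3) = nQ / (1·√S) = 0.023 × 28.4 / (√0.00089) = 21.9.
At y = 2.37 m: A R^(2/3) = 14.26 — short.
At y = 3.94 m: A R^(2/3) = 27.71 — over.
At y = 3.28 m: A R^(2/3) = 21.91 — ≈ 21.9.

y_n = 3.28 m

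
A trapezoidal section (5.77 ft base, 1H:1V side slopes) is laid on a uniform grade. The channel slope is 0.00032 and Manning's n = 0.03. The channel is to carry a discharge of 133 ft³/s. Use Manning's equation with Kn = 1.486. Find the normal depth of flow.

Manning's equation rearranged: A R^(2/3) = nQ / (1.486·√S) = 0.03 × 133 / (1.486 × √0.00032) = 150.1.
At y = 6.63 ft: A R^(2/3) = 184.2 — over.
At y = 5.13 ft: A R^(2/3) = 110 — short.
At y = 6 ft: A R^(2/3) = 150.3 — matches.

y_n = 6 ft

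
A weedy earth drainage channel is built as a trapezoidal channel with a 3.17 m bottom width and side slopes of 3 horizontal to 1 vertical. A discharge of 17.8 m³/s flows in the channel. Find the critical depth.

At critical depth, Q² T / (g A³) = 1, i.e. A³/T = Q²/g = 17.8²/9.81 = 32.3.
Trying y = 0.88 m: A³/T = 15.82 — low.
Trying y = 1.15 m: A³/T = 43.82 — high.
Trying y = 1.06 m: A³/T = 32 — close enough.

y_c = 1.06 m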